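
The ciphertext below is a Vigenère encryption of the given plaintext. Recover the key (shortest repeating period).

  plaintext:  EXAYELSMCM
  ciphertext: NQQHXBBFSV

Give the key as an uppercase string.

JTQ

  i= 0: N-E =  9 → J
  i= 1: Q-X = 19 → T
  i= 2: Q-A = 16 → Q
  i= 3: H-Y =  9 → J
  i= 4: X-E = 19 → T
  i= 5: B-L = 16 → Q
  i= 6: B-S =  9 → J
  i= 7: F-M = 19 → T
  i= 8: S-C = 16 → Q
  i= 9: V-M =  9 → J
  shifts repeat with period 3: JTQ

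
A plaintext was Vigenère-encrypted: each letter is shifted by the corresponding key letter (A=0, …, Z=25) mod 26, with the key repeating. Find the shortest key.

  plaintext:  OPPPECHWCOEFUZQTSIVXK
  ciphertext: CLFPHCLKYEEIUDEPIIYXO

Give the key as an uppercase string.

  i= 0: C-O = 14 → O
  i= 1: L-P = 22 → W
  i= 2: F-P = 16 → Q
  i= 3: P-P =  0 → A
  i= 4: H-E =  3 → D
  i= 5: C-C =  0 → A
  i= 6: L-H =  4 → E
  i= 7: K-W = 14 → O
  i= 8: Y-C = 22 → W
  i= 9: E-O = 16 → Q
  i=10: E-E =  0 → A
  i=11: I-F =  3 → D
  i=12: U-U =  0 → A
  i=13: D-Z =  4 → E
  i=14: E-Q = 14 → O
  i=15: P-T = 22 → W
  i=16: I-S = 16 → Q
  i=17: I-I =  0 → A
  i=18: Y-V =  3 → D
  i=19: X-X =  0 → A
  i=20: O-K =  4 → E
  shifts repeat with period 7: OWQADAE

OWQADAE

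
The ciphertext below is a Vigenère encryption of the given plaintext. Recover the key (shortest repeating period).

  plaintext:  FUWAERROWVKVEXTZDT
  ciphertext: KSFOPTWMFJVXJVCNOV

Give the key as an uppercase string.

FYJOLC

  i= 0: K-F =  5 → F
  i= 1: S-U = 24 → Y
  i= 2: F-W =  9 → J
  i= 3: O-A = 14 → O
  i= 4: P-E = 11 → L
  i= 5: T-R =  2 → C
  i= 6: W-R =  5 → F
  i= 7: M-O = 24 → Y
  i= 8: F-W =  9 → J
  i= 9: J-V = 14 → O
  i=10: V-K = 11 → L
  i=11: X-V =  2 → C
  i=12: J-E =  5 → F
  i=13: V-X = 24 → Y
  i=14: C-T =  9 → J
  i=15: N-Z = 14 → O
  i=16: O-D = 11 → L
  i=17: V-T =  2 → C
  shifts repeat with period 6: FYJOLC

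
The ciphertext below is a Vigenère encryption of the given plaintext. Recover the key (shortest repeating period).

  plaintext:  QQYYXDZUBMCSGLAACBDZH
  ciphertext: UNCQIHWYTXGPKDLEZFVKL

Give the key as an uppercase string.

  i= 0: U-Q =  4 → E
  i= 1: N-Q = 23 → X
  i= 2: C-Y =  4 → E
  i= 3: Q-Y = 18 → S
  i= 4: I-X = 11 → L
  i= 5: H-D =  4 → E
  i= 6: W-Z = 23 → X
  i= 7: Y-U =  4 → E
  i= 8: T-B = 18 → S
  i= 9: X-M = 11 → L
  i=10: G-C =  4 → E
  i=11: P-S = 23 → X
  i=12: K-G =  4 → E
  i=13: D-L = 18 → S
  i=14: L-A = 11 → L
  i=15: E-A =  4 → E
  i=16: Z-C = 23 → X
  i=17: F-B =  4 → E
  i=18: V-D = 18 → S
  i=19: K-Z = 11 → L
  i=20: L-H =  4 → E
  shifts repeat with period 5: EXESL

EXESL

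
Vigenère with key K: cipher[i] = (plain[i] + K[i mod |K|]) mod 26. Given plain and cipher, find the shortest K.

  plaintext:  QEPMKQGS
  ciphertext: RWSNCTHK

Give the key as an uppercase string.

  i= 0: R-Q =  1 → B
  i= 1: W-E = 18 → S
  i= 2: S-P =  3 → D
  i= 3: N-M =  1 → B
  i= 4: C-K = 18 → S
  i= 5: T-Q =  3 → D
  i= 6: H-G =  1 → B
  i= 7: K-S = 18 → S
  shifts repeat with period 3: BSD

BSD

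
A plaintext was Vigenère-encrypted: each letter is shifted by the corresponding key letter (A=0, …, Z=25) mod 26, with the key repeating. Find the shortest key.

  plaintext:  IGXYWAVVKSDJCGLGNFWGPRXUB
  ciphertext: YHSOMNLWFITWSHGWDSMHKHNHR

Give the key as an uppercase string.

QBVQQN

  i= 0: Y-I = 16 → Q
  i= 1: H-G =  1 → B
  i= 2: S-X = 21 → V
  i= 3: O-Y = 16 → Q
  i= 4: M-W = 16 → Q
  i= 5: N-A = 13 → N
  i= 6: L-V = 16 → Q
  i= 7: W-V =  1 → B
  i= 8: F-K = 21 → V
  i= 9: I-S = 16 → Q
  i=10: T-D = 16 → Q
  i=11: W-J = 13 → N
  i=12: S-C = 16 → Q
  i=13: H-G =  1 → B
  i=14: G-L = 21 → V
  i=15: W-G = 16 → Q
  i=16: D-N = 16 → Q
  i=17: S-F = 13 → N
  i=18: M-W = 16 → Q
  i=19: H-G =  1 → B
  i=20: K-P = 21 → V
  i=21: H-R = 16 → Q
  i=22: N-X = 16 → Q
  i=23: H-U = 13 → N
  i=24: R-B = 16 → Q
  shifts repeat with period 6: QBVQQN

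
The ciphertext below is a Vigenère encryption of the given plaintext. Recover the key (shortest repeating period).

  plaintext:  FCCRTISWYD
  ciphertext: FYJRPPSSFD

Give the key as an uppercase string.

AWH

  i= 0: F-F =  0 → A
  i= 1: Y-C = 22 → W
  i= 2: J-C =  7 → H
  i= 3: R-R =  0 → A
  i= 4: P-T = 22 → W
  i= 5: P-I =  7 → H
  i= 6: S-S =  0 → A
  i= 7: S-W = 22 → W
  i= 8: F-Y =  7 → H
  i= 9: D-D =  0 → A
  shifts repeat with period 3: AWH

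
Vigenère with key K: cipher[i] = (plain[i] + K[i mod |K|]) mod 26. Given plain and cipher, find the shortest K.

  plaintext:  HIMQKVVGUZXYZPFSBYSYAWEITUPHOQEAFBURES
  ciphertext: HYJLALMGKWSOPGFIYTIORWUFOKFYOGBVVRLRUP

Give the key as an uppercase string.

AQXVQQR

  i= 0: H-H =  0 → A
  i= 1: Y-I = 16 → Q
  i= 2: J-M = 23 → X
  i= 3: L-Q = 21 → V
  i= 4: A-K = 16 → Q
  i= 5: L-V = 16 → Q
  i= 6: M-V = 17 → R
  i= 7: G-G =  0 → A
  i= 8: K-U = 16 → Q
  i= 9: W-Z = 23 → X
  i=10: S-X = 21 → V
  i=11: O-Y = 16 → Q
  i=12: P-Z = 16 → Q
  i=13: G-P = 17 → R
  i=14: F-F =  0 → A
  i=15: I-S = 16 → Q
  i=16: Y-B = 23 → X
  i=17: T-Y = 21 → V
  i=18: I-S = 16 → Q
  i=19: O-Y = 16 → Q
  i=20: R-A = 17 → R
  i=21: W-W =  0 → A
  i=22: U-E = 16 → Q
  i=23: F-I = 23 → X
  i=24: O-T = 21 → V
  i=25: K-U = 16 → Q
  i=26: F-P = 16 → Q
  i=27: Y-H = 17 → R
  i=28: O-O =  0 → A
  i=29: G-Q = 16 → Q
  i=30: B-E = 23 → X
  i=31: V-A = 21 → V
  i=32: V-F = 16 → Q
  i=33: R-B = 16 → Q
  i=34: L-U = 17 → R
  i=35: R-R =  0 → A
  i=36: U-E = 16 → Q
  i=37: P-S = 23 → X
  shifts repeat with period 7: AQXVQQR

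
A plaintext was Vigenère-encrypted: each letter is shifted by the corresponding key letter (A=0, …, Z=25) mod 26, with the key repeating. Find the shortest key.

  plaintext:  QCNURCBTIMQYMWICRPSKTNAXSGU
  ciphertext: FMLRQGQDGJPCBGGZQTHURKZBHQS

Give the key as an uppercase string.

  i= 0: F-Q = 15 → P
  i= 1: M-C = 10 → K
  i= 2: L-N = 24 → Y
  i= 3: R-U = 23 → X
  i= 4: Q-R = 25 → Z
  i= 5: G-C =  4 → E
  i= 6: Q-B = 15 → P
  i= 7: D-T = 10 → K
  i= 8: G-I = 24 → Y
  i= 9: J-M = 23 → X
  i=10: P-Q = 25 → Z
  i=11: C-Y =  4 → E
  i=12: B-M = 15 → P
  i=13: G-W = 10 → K
  i=14: G-I = 24 → Y
  i=15: Z-C = 23 → X
  i=16: Q-R = 25 → Z
  i=17: T-P =  4 → E
  i=18: H-S = 15 → P
  i=19: U-K = 10 → K
  i=20: R-T = 24 → Y
  i=21: K-N = 23 → X
  i=22: Z-A = 25 → Z
  i=23: B-X =  4 → E
  i=24: H-S = 15 → P
  i=25: Q-G = 10 → K
  i=26: S-U = 24 → Y
  shifts repeat with period 6: PKYXZE

PKYXZE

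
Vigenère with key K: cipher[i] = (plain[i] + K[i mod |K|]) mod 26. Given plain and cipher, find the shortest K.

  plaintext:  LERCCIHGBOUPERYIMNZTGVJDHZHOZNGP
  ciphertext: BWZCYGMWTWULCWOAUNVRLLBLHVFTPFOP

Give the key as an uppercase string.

QSIAWYF

  i= 0: B-L = 16 → Q
  i= 1: W-E = 18 → S
  i= 2: Z-R =  8 → I
  i= 3: C-C =  0 → A
  i= 4: Y-C = 22 → W
  i= 5: G-I = 24 → Y
  i= 6: M-H =  5 → F
  i= 7: W-G = 16 → Q
  i= 8: T-B = 18 → S
  i= 9: W-O =  8 → I
  i=10: U-U =  0 → A
  i=11: L-P = 22 → W
  i=12: C-E = 24 → Y
  i=13: W-R =  5 → F
  i=14: O-Y = 16 → Q
  i=15: A-I = 18 → S
  i=16: U-M =  8 → I
  i=17: N-N =  0 → A
  i=18: V-Z = 22 → W
  i=19: R-T = 24 → Y
  i=20: L-G =  5 → F
  i=21: L-V = 16 → Q
  i=22: B-J = 18 → S
  i=23: L-D =  8 → I
  i=24: H-H =  0 → A
  i=25: V-Z = 22 → W
  i=26: F-H = 24 → Y
  i=27: T-O =  5 → F
  i=28: P-Z = 16 → Q
  i=29: F-N = 18 → S
  i=30: O-G =  8 → I
  i=31: P-P =  0 → A
  shifts repeat with period 7: QSIAWYF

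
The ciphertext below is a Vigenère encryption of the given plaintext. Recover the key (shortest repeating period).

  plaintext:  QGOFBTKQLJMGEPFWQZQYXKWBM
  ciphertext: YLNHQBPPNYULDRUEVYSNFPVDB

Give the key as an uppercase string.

  i= 0: Y-Q =  8 → I
  i= 1: L-G =  5 → F
  i= 2: N-O = 25 → Z
  i= 3: H-F =  2 → C
  i= 4: Q-B = 15 → P
  i= 5: B-T =  8 → I
  i= 6: P-K =  5 → F
  i= 7: P-Q = 25 → Z
  i= 8: N-L =  2 → C
  i= 9: Y-J = 15 → P
  i=10: U-M =  8 → I
  i=11: L-G =  5 → F
  i=12: D-E = 25 → Z
  i=13: R-P =  2 → C
  i=14: U-F = 15 → P
  i=15: E-W =  8 → I
  i=16: V-Q =  5 → F
  i=17: Y-Z = 25 → Z
  i=18: S-Q =  2 → C
  i=19: N-Y = 15 → P
  i=20: F-X =  8 → I
  i=21: P-K =  5 → F
  i=22: V-W = 25 → Z
  i=23: D-B =  2 → C
  i=24: B-M = 15 → P
  shifts repeat with period 5: IFZCP

IFZCP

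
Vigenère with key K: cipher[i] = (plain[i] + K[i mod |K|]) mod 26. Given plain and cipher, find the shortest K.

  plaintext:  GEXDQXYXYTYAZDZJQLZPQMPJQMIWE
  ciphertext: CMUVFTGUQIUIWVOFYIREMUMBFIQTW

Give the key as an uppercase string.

WIXSP

  i= 0: C-G = 22 → W
  i= 1: M-E =  8 → I
  i= 2: U-X = 23 → X
  i= 3: V-D = 18 → S
  i= 4: F-Q = 15 → P
  i= 5: T-X = 22 → W
  i= 6: G-Y =  8 → I
  i= 7: U-X = 23 → X
  i= 8: Q-Y = 18 → S
  i= 9: I-T = 15 → P
  i=10: U-Y = 22 → W
  i=11: I-A =  8 → I
  i=12: W-Z = 23 → X
  i=13: V-D = 18 → S
  i=14: O-Z = 15 → P
  i=15: F-J = 22 → W
  i=16: Y-Q =  8 → I
  i=17: I-L = 23 → X
  i=18: R-Z = 18 → S
  i=19: E-P = 15 → P
  i=20: M-Q = 22 → W
  i=21: U-M =  8 → I
  i=22: M-P = 23 → X
  i=23: B-J = 18 → S
  i=24: F-Q = 15 → P
  i=25: I-M = 22 → W
  i=26: Q-I =  8 → I
  i=27: T-W = 23 → X
  i=28: W-E = 18 → S
  shifts repeat with period 5: WIXSP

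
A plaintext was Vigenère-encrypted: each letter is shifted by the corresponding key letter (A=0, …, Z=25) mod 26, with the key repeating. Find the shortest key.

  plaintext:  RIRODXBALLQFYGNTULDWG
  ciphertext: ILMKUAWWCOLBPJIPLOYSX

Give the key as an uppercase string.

  i= 0: I-R = 17 → R
  i= 1: L-I =  3 → D
  i= 2: M-R = 21 → V
  i= 3: K-O = 22 → W
  i= 4: U-D = 17 → R
  i= 5: A-X =  3 → D
  i= 6: W-B = 21 → V
  i= 7: W-A = 22 → W
  i= 8: C-L = 17 → R
  i= 9: O-L =  3 → D
  i=10: L-Q = 21 → V
  i=11: B-F = 22 → W
  i=12: P-Y = 17 → R
  i=13: J-G =  3 → D
  i=14: I-N = 21 → V
  i=15: P-T = 22 → W
  i=16: L-U = 17 → R
  i=17: O-L =  3 → D
  i=18: Y-D = 21 → V
  i=19: S-W = 22 → W
  i=20: X-G = 17 → R
  shifts repeat with period 4: RDVW

RDVW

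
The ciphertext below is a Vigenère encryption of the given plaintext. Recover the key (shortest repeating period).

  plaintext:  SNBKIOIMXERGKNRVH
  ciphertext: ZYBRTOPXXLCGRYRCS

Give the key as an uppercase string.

HLA

  i= 0: Z-S =  7 → H
  i= 1: Y-N = 11 → L
  i= 2: B-B =  0 → A
  i= 3: R-K =  7 → H
  i= 4: T-I = 11 → L
  i= 5: O-O =  0 → A
  i= 6: P-I =  7 → H
  i= 7: X-M = 11 → L
  i= 8: X-X =  0 → A
  i= 9: L-E =  7 → H
  i=10: C-R = 11 → L
  i=11: G-G =  0 → A
  i=12: R-K =  7 → H
  i=13: Y-N = 11 → L
  i=14: R-R =  0 → A
  i=15: C-V =  7 → H
  i=16: S-H = 11 → L
  shifts repeat with period 3: HLA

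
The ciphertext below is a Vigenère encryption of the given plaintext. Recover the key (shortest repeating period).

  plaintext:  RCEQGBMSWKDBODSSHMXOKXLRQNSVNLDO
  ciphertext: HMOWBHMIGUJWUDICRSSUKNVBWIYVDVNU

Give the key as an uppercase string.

  i= 0: H-R = 16 → Q
  i= 1: M-C = 10 → K
  i= 2: O-E = 10 → K
  i= 3: W-Q =  6 → G
  i= 4: B-G = 21 → V
  i= 5: H-B =  6 → G
  i= 6: M-M =  0 → A
  i= 7: I-S = 16 → Q
  i= 8: G-W = 10 → K
  i= 9: U-K = 10 → K
  i=10: J-D =  6 → G
  i=11: W-B = 21 → V
  i=12: U-O =  6 → G
  i=13: D-D =  0 → A
  i=14: I-S = 16 → Q
  i=15: C-S = 10 → K
  i=16: R-H = 10 → K
  i=17: S-M =  6 → G
  i=18: S-X = 21 → V
  i=19: U-O =  6 → G
  i=20: K-K =  0 → A
  i=21: N-X = 16 → Q
  i=22: V-L = 10 → K
  i=23: B-R = 10 → K
  i=24: W-Q =  6 → G
  i=25: I-N = 21 → V
  i=26: Y-S =  6 → G
  i=27: V-V =  0 → A
  i=28: D-N = 16 → Q
  i=29: V-L = 10 → K
  i=30: N-D = 10 → K
  i=31: U-O =  6 → G
  shifts repeat with period 7: QKKGVGA

QKKGVGA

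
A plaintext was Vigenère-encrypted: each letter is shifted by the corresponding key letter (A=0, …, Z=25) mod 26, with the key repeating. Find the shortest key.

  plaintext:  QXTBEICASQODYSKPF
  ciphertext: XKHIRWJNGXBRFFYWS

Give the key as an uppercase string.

HNO

  i= 0: X-Q =  7 → H
  i= 1: K-X = 13 → N
  i= 2: H-T = 14 → O
  i= 3: I-B =  7 → H
  i= 4: R-E = 13 → N
  i= 5: W-I = 14 → O
  i= 6: J-C =  7 → H
  i= 7: N-A = 13 → N
  i= 8: G-S = 14 → O
  i= 9: X-Q =  7 → H
  i=10: B-O = 13 → N
  i=11: R-D = 14 → O
  i=12: F-Y =  7 → H
  i=13: F-S = 13 → N
  i=14: Y-K = 14 → O
  i=15: W-P =  7 → H
  i=16: S-F = 13 → N
  shifts repeat with period 3: HNO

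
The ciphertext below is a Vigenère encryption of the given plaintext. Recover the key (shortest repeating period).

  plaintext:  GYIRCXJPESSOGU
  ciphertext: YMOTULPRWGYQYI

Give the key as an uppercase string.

  i= 0: Y-G = 18 → S
  i= 1: M-Y = 14 → O
  i= 2: O-I =  6 → G
  i= 3: T-R =  2 → C
  i= 4: U-C = 18 → S
  i= 5: L-X = 14 → O
  i= 6: P-J =  6 → G
  i= 7: R-P =  2 → C
  i= 8: W-E = 18 → S
  i= 9: G-S = 14 → O
  i=10: Y-S =  6 → G
  i=11: Q-O =  2 → C
  i=12: Y-G = 18 → S
  i=13: I-U = 14 → O
  shifts repeat with period 4: SOGC

SOGC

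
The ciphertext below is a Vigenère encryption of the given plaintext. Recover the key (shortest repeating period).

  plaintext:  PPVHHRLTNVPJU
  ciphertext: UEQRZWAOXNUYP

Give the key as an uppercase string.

FPVKS

  i= 0: U-P =  5 → F
  i= 1: E-P = 15 → P
  i= 2: Q-V = 21 → V
  i= 3: R-H = 10 → K
  i= 4: Z-H = 18 → S
  i= 5: W-R =  5 → F
  i= 6: A-L = 15 → P
  i= 7: O-T = 21 → V
  i= 8: X-N = 10 → K
  i= 9: N-V = 18 → S
  i=10: U-P =  5 → F
  i=11: Y-J = 15 → P
  i=12: P-U = 21 → V
  shifts repeat with period 5: FPVKS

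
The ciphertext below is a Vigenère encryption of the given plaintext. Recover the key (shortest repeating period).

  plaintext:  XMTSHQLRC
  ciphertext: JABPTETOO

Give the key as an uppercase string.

MOIX

  i= 0: J-X = 12 → M
  i= 1: A-M = 14 → O
  i= 2: B-T =  8 → I
  i= 3: P-S = 23 → X
  i= 4: T-H = 12 → M
  i= 5: E-Q = 14 → O
  i= 6: T-L =  8 → I
  i= 7: O-R = 23 → X
  i= 8: O-C = 12 → M
  shifts repeat with period 4: MOIX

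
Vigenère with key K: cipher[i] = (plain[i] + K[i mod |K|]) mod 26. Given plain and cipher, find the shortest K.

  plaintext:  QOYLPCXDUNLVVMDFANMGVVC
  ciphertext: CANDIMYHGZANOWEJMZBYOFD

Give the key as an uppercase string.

MMPSTKBE

  i= 0: C-Q = 12 → M
  i= 1: A-O = 12 → M
  i= 2: N-Y = 15 → P
  i= 3: D-L = 18 → S
  i= 4: I-P = 19 → T
  i= 5: M-C = 10 → K
  i= 6: Y-X =  1 → B
  i= 7: H-D =  4 → E
  i= 8: G-U = 12 → M
  i= 9: Z-N = 12 → M
  i=10: A-L = 15 → P
  i=11: N-V = 18 → S
  i=12: O-V = 19 → T
  i=13: W-M = 10 → K
  i=14: E-D =  1 → B
  i=15: J-F =  4 → E
  i=16: M-A = 12 → M
  i=17: Z-N = 12 → M
  i=18: B-M = 15 → P
  i=19: Y-G = 18 → S
  i=20: O-V = 19 → T
  i=21: F-V = 10 → K
  i=22: D-C =  1 → B
  shifts repeat with period 8: MMPSTKBE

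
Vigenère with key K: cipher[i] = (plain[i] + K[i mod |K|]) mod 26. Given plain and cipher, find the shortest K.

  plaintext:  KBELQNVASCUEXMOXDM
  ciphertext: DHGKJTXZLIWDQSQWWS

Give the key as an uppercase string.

  i= 0: D-K = 19 → T
  i= 1: H-B =  6 → G
  i= 2: G-E =  2 → C
  i= 3: K-L = 25 → Z
  i= 4: J-Q = 19 → T
  i= 5: T-N =  6 → G
  i= 6: X-V =  2 → C
  i= 7: Z-A = 25 → Z
  i= 8: L-S = 19 → T
  i= 9: I-C =  6 → G
  i=10: W-U =  2 → C
  i=11: D-E = 25 → Z
  i=12: Q-X = 19 → T
  i=13: S-M =  6 → G
  i=14: Q-O =  2 → C
  i=15: W-X = 25 → Z
  i=16: W-D = 19 → T
  i=17: S-M =  6 → G
  shifts repeat with period 4: TGCZ

TGCZ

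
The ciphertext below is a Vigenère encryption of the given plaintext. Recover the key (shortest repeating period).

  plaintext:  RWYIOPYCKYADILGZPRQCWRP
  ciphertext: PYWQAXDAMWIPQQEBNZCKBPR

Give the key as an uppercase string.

YCYIMIF

  i= 0: P-R = 24 → Y
  i= 1: Y-W =  2 → C
  i= 2: W-Y = 24 → Y
  i= 3: Q-I =  8 → I
  i= 4: A-O = 12 → M
  i= 5: X-P =  8 → I
  i= 6: D-Y =  5 → F
  i= 7: A-C = 24 → Y
  i= 8: M-K =  2 → C
  i= 9: W-Y = 24 → Y
  i=10: I-A =  8 → I
  i=11: P-D = 12 → M
  i=12: Q-I =  8 → I
  i=13: Q-L =  5 → F
  i=14: E-G = 24 → Y
  i=15: B-Z =  2 → C
  i=16: N-P = 24 → Y
  i=17: Z-R =  8 → I
  i=18: C-Q = 12 → M
  i=19: K-C =  8 → I
  i=20: B-W =  5 → F
  i=21: P-R = 24 → Y
  i=22: R-P =  2 → C
  shifts repeat with period 7: YCYIMIF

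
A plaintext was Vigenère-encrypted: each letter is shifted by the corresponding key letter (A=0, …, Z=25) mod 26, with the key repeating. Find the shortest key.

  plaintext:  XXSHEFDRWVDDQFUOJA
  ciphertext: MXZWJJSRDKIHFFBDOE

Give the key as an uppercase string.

  i= 0: M-X = 15 → P
  i= 1: X-X =  0 → A
  i= 2: Z-S =  7 → H
  i= 3: W-H = 15 → P
  i= 4: J-E =  5 → F
  i= 5: J-F =  4 → E
  i= 6: S-D = 15 → P
  i= 7: R-R =  0 → A
  i= 8: D-W =  7 → H
  i= 9: K-V = 15 → P
  i=10: I-D =  5 → F
  i=11: H-D =  4 → E
  i=12: F-Q = 15 → P
  i=13: F-F =  0 → A
  i=14: B-U =  7 → H
  i=15: D-O = 15 → P
  i=16: O-J =  5 → F
  i=17: E-A =  4 → E
  shifts repeat with period 6: PAHPFE

PAHPFE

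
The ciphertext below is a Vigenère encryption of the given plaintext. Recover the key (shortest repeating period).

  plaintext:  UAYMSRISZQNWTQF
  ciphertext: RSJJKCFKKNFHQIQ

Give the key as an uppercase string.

XSL

  i= 0: R-U = 23 → X
  i= 1: S-A = 18 → S
  i= 2: J-Y = 11 → L
  i= 3: J-M = 23 → X
  i= 4: K-S = 18 → S
  i= 5: C-R = 11 → L
  i= 6: F-I = 23 → X
  i= 7: K-S = 18 → S
  i= 8: K-Z = 11 → L
  i= 9: N-Q = 23 → X
  i=10: F-N = 18 → S
  i=11: H-W = 11 → L
  i=12: Q-T = 23 → X
  i=13: I-Q = 18 → S
  i=14: Q-F = 11 → L
  shifts repeat with period 3: XSL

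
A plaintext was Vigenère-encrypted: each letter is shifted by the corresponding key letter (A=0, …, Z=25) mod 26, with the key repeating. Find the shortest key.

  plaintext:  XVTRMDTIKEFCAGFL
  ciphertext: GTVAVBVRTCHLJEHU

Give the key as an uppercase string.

  i= 0: G-X =  9 → J
  i= 1: T-V = 24 → Y
  i= 2: V-T =  2 → C
  i= 3: A-R =  9 → J
  i= 4: V-M =  9 → J
  i= 5: B-D = 24 → Y
  i= 6: V-T =  2 → C
  i= 7: R-I =  9 → J
  i= 8: T-K =  9 → J
  i= 9: C-E = 24 → Y
  i=10: H-F =  2 → C
  i=11: L-C =  9 → J
  i=12: J-A =  9 → J
  i=13: E-G = 24 → Y
  i=14: H-F =  2 → C
  i=15: U-L =  9 → J
  shifts repeat with period 4: JYCJ

JYCJ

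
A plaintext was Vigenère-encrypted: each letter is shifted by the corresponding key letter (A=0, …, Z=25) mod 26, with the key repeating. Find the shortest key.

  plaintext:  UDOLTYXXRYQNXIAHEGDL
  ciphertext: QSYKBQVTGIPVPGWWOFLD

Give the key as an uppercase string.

WPKZISY

  i= 0: Q-U = 22 → W
  i= 1: S-D = 15 → P
  i= 2: Y-O = 10 → K
  i= 3: K-L = 25 → Z
  i= 4: B-T =  8 → I
  i= 5: Q-Y = 18 → S
  i= 6: V-X = 24 → Y
  i= 7: T-X = 22 → W
  i= 8: G-R = 15 → P
  i= 9: I-Y = 10 → K
  i=10: P-Q = 25 → Z
  i=11: V-N =  8 → I
  i=12: P-X = 18 → S
  i=13: G-I = 24 → Y
  i=14: W-A = 22 → W
  i=15: W-H = 15 → P
  i=16: O-E = 10 → K
  i=17: F-G = 25 → Z
  i=18: L-D =  8 → I
  i=19: D-L = 18 → S
  shifts repeat with period 7: WPKZISY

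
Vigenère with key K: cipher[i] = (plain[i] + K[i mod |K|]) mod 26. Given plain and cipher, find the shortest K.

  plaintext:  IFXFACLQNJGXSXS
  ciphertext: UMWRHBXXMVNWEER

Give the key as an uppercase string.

  i= 0: U-I = 12 → M
  i= 1: M-F =  7 → H
  i= 2: W-X = 25 → Z
  i= 3: R-F = 12 → M
  i= 4: H-A =  7 → H
  i= 5: B-C = 25 → Z
  i= 6: X-L = 12 → M
  i= 7: X-Q =  7 → H
  i= 8: M-N = 25 → Z
  i= 9: V-J = 12 → M
  i=10: N-G =  7 → H
  i=11: W-X = 25 → Z
  i=12: E-S = 12 → M
  i=13: E-X =  7 → H
  i=14: R-S = 25 → Z
  shifts repeat with period 3: MHZ

MHZ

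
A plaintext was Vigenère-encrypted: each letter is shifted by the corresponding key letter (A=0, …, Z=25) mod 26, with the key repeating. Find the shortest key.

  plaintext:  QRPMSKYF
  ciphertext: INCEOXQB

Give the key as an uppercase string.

  i= 0: I-Q = 18 → S
  i= 1: N-R = 22 → W
  i= 2: C-P = 13 → N
  i= 3: E-M = 18 → S
  i= 4: O-S = 22 → W
  i= 5: X-K = 13 → N
  i= 6: Q-Y = 18 → S
  i= 7: B-F = 22 → W
  shifts repeat with period 3: SWN

SWN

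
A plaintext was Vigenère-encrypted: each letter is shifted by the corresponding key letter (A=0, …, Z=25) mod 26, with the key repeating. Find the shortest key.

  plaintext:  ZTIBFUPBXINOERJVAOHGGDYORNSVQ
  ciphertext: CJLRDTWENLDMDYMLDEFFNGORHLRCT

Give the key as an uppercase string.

  i= 0: C-Z =  3 → D
  i= 1: J-T = 16 → Q
  i= 2: L-I =  3 → D
  i= 3: R-B = 16 → Q
  i= 4: D-F = 24 → Y
  i= 5: T-U = 25 → Z
  i= 6: W-P =  7 → H
  i= 7: E-B =  3 → D
  i= 8: N-X = 16 → Q
  i= 9: L-I =  3 → D
  i=10: D-N = 16 → Q
  i=11: M-O = 24 → Y
  i=12: D-E = 25 → Z
  i=13: Y-R =  7 → H
  i=14: M-J =  3 → D
  i=15: L-V = 16 → Q
  i=16: D-A =  3 → D
  i=17: E-O = 16 → Q
  i=18: F-H = 24 → Y
  i=19: F-G = 25 → Z
  i=20: N-G =  7 → H
  i=21: G-D =  3 → D
  i=22: O-Y = 16 → Q
  i=23: R-O =  3 → D
  i=24: H-R = 16 → Q
  i=25: L-N = 24 → Y
  i=26: R-S = 25 → Z
  i=27: C-V =  7 → H
  i=28: T-Q =  3 → D
  shifts repeat with period 7: DQDQYZH

DQDQYZH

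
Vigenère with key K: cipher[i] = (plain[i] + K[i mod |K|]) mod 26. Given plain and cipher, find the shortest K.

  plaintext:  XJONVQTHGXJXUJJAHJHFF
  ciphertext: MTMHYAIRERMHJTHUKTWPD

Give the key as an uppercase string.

  i= 0: M-X = 15 → P
  i= 1: T-J = 10 → K
  i= 2: M-O = 24 → Y
  i= 3: H-N = 20 → U
  i= 4: Y-V =  3 → D
  i= 5: A-Q = 10 → K
  i= 6: I-T = 15 → P
  i= 7: R-H = 10 → K
  i= 8: E-G = 24 → Y
  i= 9: R-X = 20 → U
  i=10: M-J =  3 → D
  i=11: H-X = 10 → K
  i=12: J-U = 15 → P
  i=13: T-J = 10 → K
  i=14: H-J = 24 → Y
  i=15: U-A = 20 → U
  i=16: K-H =  3 → D
  i=17: T-J = 10 → K
  i=18: W-H = 15 → P
  i=19: P-F = 10 → K
  i=20: D-F = 24 → Y
  shifts repeat with period 6: PKYUDK

PKYUDK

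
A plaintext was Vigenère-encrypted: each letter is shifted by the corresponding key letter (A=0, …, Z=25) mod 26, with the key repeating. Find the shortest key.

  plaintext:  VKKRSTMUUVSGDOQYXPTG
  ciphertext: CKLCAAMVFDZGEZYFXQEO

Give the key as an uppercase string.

HABLI

  i= 0: C-V =  7 → H
  i= 1: K-K =  0 → A
  i= 2: L-K =  1 → B
  i= 3: C-R = 11 → L
  i= 4: A-S =  8 → I
  i= 5: A-T =  7 → H
  i= 6: M-M =  0 → A
  i= 7: V-U =  1 → B
  i= 8: F-U = 11 → L
  i= 9: D-V =  8 → I
  i=10: Z-S =  7 → H
  i=11: G-G =  0 → A
  i=12: E-D =  1 → B
  i=13: Z-O = 11 → L
  i=14: Y-Q =  8 → I
  i=15: F-Y =  7 → H
  i=16: X-X =  0 → A
  i=17: Q-P =  1 → B
  i=18: E-T = 11 → L
  i=19: O-G =  8 → I
  shifts repeat with period 5: HABLI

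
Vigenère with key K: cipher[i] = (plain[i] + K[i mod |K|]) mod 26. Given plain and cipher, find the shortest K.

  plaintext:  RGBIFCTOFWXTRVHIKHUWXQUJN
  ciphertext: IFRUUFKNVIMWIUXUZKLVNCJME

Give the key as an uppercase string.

RZQMPD

  i= 0: I-R = 17 → R
  i= 1: F-G = 25 → Z
  i= 2: R-B = 16 → Q
  i= 3: U-I = 12 → M
  i= 4: U-F = 15 → P
  i= 5: F-C =  3 → D
  i= 6: K-T = 17 → R
  i= 7: N-O = 25 → Z
  i= 8: V-F = 16 → Q
  i= 9: I-W = 12 → M
  i=10: M-X = 15 → P
  i=11: W-T =  3 → D
  i=12: I-R = 17 → R
  i=13: U-V = 25 → Z
  i=14: X-H = 16 → Q
  i=15: U-I = 12 → M
  i=16: Z-K = 15 → P
  i=17: K-H =  3 → D
  i=18: L-U = 17 → R
  i=19: V-W = 25 → Z
  i=20: N-X = 16 → Q
  i=21: C-Q = 12 → M
  i=22: J-U = 15 → P
  i=23: M-J =  3 → D
  i=24: E-N = 17 → R
  shifts repeat with period 6: RZQMPD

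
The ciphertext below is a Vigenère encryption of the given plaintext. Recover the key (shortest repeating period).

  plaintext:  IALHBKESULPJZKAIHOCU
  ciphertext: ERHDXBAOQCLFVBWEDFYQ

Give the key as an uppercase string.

WRWW

  i= 0: E-I = 22 → W
  i= 1: R-A = 17 → R
  i= 2: H-L = 22 → W
  i= 3: D-H = 22 → W
  i= 4: X-B = 22 → W
  i= 5: B-K = 17 → R
  i= 6: A-E = 22 → W
  i= 7: O-S = 22 → W
  i= 8: Q-U = 22 → W
  i= 9: C-L = 17 → R
  i=10: L-P = 22 → W
  i=11: F-J = 22 → W
  i=12: V-Z = 22 → W
  i=13: B-K = 17 → R
  i=14: W-A = 22 → W
  i=15: E-I = 22 → W
  i=16: D-H = 22 → W
  i=17: F-O = 17 → R
  i=18: Y-C = 22 → W
  i=19: Q-U = 22 → W
  shifts repeat with period 4: WRWW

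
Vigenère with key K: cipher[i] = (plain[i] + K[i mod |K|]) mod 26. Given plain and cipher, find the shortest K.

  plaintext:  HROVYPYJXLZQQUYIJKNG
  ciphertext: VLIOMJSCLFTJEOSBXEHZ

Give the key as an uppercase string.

  i= 0: V-H = 14 → O
  i= 1: L-R = 20 → U
  i= 2: I-O = 20 → U
  i= 3: O-V = 19 → T
  i= 4: M-Y = 14 → O
  i= 5: J-P = 20 → U
  i= 6: S-Y = 20 → U
  i= 7: C-J = 19 → T
  i= 8: L-X = 14 → O
  i= 9: F-L = 20 → U
  i=10: T-Z = 20 → U
  i=11: J-Q = 19 → T
  i=12: E-Q = 14 → O
  i=13: O-U = 20 → U
  i=14: S-Y = 20 → U
  i=15: B-I = 19 → T
  i=16: X-J = 14 → O
  i=17: E-K = 20 → U
  i=18: H-N = 20 → U
  i=19: Z-G = 19 → T
  shifts repeat with period 4: OUUT

OUUT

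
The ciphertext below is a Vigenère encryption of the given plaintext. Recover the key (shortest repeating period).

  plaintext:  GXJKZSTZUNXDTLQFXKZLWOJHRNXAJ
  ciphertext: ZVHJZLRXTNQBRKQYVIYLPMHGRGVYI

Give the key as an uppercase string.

  i= 0: Z-G = 19 → T
  i= 1: V-X = 24 → Y
  i= 2: H-J = 24 → Y
  i= 3: J-K = 25 → Z
  i= 4: Z-Z =  0 → A
  i= 5: L-S = 19 → T
  i= 6: R-T = 24 → Y
  i= 7: X-Z = 24 → Y
  i= 8: T-U = 25 → Z
  i= 9: N-N =  0 → A
  i=10: Q-X = 19 → T
  i=11: B-D = 24 → Y
  i=12: R-T = 24 → Y
  i=13: K-L = 25 → Z
  i=14: Q-Q =  0 → A
  i=15: Y-F = 19 → T
  i=16: V-X = 24 → Y
  i=17: I-K = 24 → Y
  i=18: Y-Z = 25 → Z
  i=19: L-L =  0 → A
  i=20: P-W = 19 → T
  i=21: M-O = 24 → Y
  i=22: H-J = 24 → Y
  i=23: G-H = 25 → Z
  i=24: R-R =  0 → A
  i=25: G-N = 19 → T
  i=26: V-X = 24 → Y
  i=27: Y-A = 24 → Y
  i=28: I-J = 25 → Z
  shifts repeat with period 5: TYYZA

TYYZA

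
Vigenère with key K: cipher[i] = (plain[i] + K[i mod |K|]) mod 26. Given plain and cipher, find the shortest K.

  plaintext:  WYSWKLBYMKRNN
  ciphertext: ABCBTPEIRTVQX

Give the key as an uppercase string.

EDKFJ

  i= 0: A-W =  4 → E
  i= 1: B-Y =  3 → D
  i= 2: C-S = 10 → K
  i= 3: B-W =  5 → F
  i= 4: T-K =  9 → J
  i= 5: P-L =  4 → E
  i= 6: E-B =  3 → D
  i= 7: I-Y = 10 → K
  i= 8: R-M =  5 → F
  i= 9: T-K =  9 → J
  i=10: V-R =  4 → E
  i=11: Q-N =  3 → D
  i=12: X-N = 10 → K
  shifts repeat with period 5: EDKFJ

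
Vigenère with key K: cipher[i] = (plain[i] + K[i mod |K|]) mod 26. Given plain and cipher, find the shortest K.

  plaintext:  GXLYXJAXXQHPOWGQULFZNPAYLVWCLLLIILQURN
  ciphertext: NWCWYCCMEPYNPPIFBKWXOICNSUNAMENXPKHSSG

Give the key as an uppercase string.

HZRYBTCP

  i= 0: N-G =  7 → H
  i= 1: W-X = 25 → Z
  i= 2: C-L = 17 → R
  i= 3: W-Y = 24 → Y
  i= 4: Y-X =  1 → B
  i= 5: C-J = 19 → T
  i= 6: C-A =  2 → C
  i= 7: M-X = 15 → P
  i= 8: E-X =  7 → H
  i= 9: P-Q = 25 → Z
  i=10: Y-H = 17 → R
  i=11: N-P = 24 → Y
  i=12: P-O =  1 → B
  i=13: P-W = 19 → T
  i=14: I-G =  2 → C
  i=15: F-Q = 15 → P
  i=16: B-U =  7 → H
  i=17: K-L = 25 → Z
  i=18: W-F = 17 → R
  i=19: X-Z = 24 → Y
  i=20: O-N =  1 → B
  i=21: I-P = 19 → T
  i=22: C-A =  2 → C
  i=23: N-Y = 15 → P
  i=24: S-L =  7 → H
  i=25: U-V = 25 → Z
  i=26: N-W = 17 → R
  i=27: A-C = 24 → Y
  i=28: M-L =  1 → B
  i=29: E-L = 19 → T
  i=30: N-L =  2 → C
  i=31: X-I = 15 → P
  i=32: P-I =  7 → H
  i=33: K-L = 25 → Z
  i=34: H-Q = 17 → R
  i=35: S-U = 24 → Y
  i=36: S-R =  1 → B
  i=37: G-N = 19 → T
  shifts repeat with period 8: HZRYBTCP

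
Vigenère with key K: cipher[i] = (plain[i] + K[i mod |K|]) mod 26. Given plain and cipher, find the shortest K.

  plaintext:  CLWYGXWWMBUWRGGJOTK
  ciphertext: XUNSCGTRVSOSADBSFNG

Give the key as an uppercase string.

VJRUWJX

  i= 0: X-C = 21 → V
  i= 1: U-L =  9 → J
  i= 2: N-W = 17 → R
  i= 3: S-Y = 20 → U
  i= 4: C-G = 22 → W
  i= 5: G-X =  9 → J
  i= 6: T-W = 23 → X
  i= 7: R-W = 21 → V
  i= 8: V-M =  9 → J
  i= 9: S-B = 17 → R
  i=10: O-U = 20 → U
  i=11: S-W = 22 → W
  i=12: A-R =  9 → J
  i=13: D-G = 23 → X
  i=14: B-G = 21 → V
  i=15: S-J =  9 → J
  i=16: F-O = 17 → R
  i=17: N-T = 20 → U
  i=18: G-K = 22 → W
  shifts repeat with period 7: VJRUWJX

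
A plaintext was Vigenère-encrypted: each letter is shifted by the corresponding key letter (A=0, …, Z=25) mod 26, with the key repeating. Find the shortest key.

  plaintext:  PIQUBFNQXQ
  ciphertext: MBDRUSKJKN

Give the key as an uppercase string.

XTN

  i= 0: M-P = 23 → X
  i= 1: B-I = 19 → T
  i= 2: D-Q = 13 → N
  i= 3: R-U = 23 → X
  i= 4: U-B = 19 → T
  i= 5: S-F = 13 → N
  i= 6: K-N = 23 → X
  i= 7: J-Q = 19 → T
  i= 8: K-X = 13 → N
  i= 9: N-Q = 23 → X
  shifts repeat with period 3: XTN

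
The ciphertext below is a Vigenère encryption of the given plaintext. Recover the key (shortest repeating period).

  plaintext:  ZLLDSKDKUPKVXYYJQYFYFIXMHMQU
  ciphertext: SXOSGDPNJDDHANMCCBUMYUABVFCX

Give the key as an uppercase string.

  i= 0: S-Z = 19 → T
  i= 1: X-L = 12 → M
  i= 2: O-L =  3 → D
  i= 3: S-D = 15 → P
  i= 4: G-S = 14 → O
  i= 5: D-K = 19 → T
  i= 6: P-D = 12 → M
  i= 7: N-K =  3 → D
  i= 8: J-U = 15 → P
  i= 9: D-P = 14 → O
  i=10: D-K = 19 → T
  i=11: H-V = 12 → M
  i=12: A-X =  3 → D
  i=13: N-Y = 15 → P
  i=14: M-Y = 14 → O
  i=15: C-J = 19 → T
  i=16: C-Q = 12 → M
  i=17: B-Y =  3 → D
  i=18: U-F = 15 → P
  i=19: M-Y = 14 → O
  i=20: Y-F = 19 → T
  i=21: U-I = 12 → M
  i=22: A-X =  3 → D
  i=23: B-M = 15 → P
  i=24: V-H = 14 → O
  i=25: F-M = 19 → T
  i=26: C-Q = 12 → M
  i=27: X-U =  3 → D
  shifts repeat with period 5: TMDPO

TMDPO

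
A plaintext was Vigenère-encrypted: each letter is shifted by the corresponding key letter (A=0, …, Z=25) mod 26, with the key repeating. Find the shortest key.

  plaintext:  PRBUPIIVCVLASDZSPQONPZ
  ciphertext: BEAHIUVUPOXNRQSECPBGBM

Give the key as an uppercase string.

  i= 0: B-P = 12 → M
  i= 1: E-R = 13 → N
  i= 2: A-B = 25 → Z
  i= 3: H-U = 13 → N
  i= 4: I-P = 19 → T
  i= 5: U-I = 12 → M
  i= 6: V-I = 13 → N
  i= 7: U-V = 25 → Z
  i= 8: P-C = 13 → N
  i= 9: O-V = 19 → T
  i=10: X-L = 12 → M
  i=11: N-A = 13 → N
  i=12: R-S = 25 → Z
  i=13: Q-D = 13 → N
  i=14: S-Z = 19 → T
  i=15: E-S = 12 → M
  i=16: C-P = 13 → N
  i=17: P-Q = 25 → Z
  i=18: B-O = 13 → N
  i=19: G-N = 19 → T
  i=20: B-P = 12 → M
  i=21: M-Z = 13 → N
  shifts repeat with period 5: MNZNT

MNZNT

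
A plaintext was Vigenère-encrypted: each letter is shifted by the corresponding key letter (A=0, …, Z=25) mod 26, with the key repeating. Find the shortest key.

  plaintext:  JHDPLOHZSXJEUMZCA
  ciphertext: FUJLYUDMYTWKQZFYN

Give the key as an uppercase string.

WNG

  i= 0: F-J = 22 → W
  i= 1: U-H = 13 → N
  i= 2: J-D =  6 → G
  i= 3: L-P = 22 → W
  i= 4: Y-L = 13 → N
  i= 5: U-O =  6 → G
  i= 6: D-H = 22 → W
  i= 7: M-Z = 13 → N
  i= 8: Y-S =  6 → G
  i= 9: T-X = 22 → W
  i=10: W-J = 13 → N
  i=11: K-E =  6 → G
  i=12: Q-U = 22 → W
  i=13: Z-M = 13 → N
  i=14: F-Z =  6 → G
  i=15: Y-C = 22 → W
  i=16: N-A = 13 → N
  shifts repeat with period 3: WNG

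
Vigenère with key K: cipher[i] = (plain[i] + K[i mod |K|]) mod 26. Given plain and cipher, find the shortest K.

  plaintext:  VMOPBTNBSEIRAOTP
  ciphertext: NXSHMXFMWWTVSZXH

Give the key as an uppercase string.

SLE

  i= 0: N-V = 18 → S
  i= 1: X-M = 11 → L
  i= 2: S-O =  4 → E
  i= 3: H-P = 18 → S
  i= 4: M-B = 11 → L
  i= 5: X-T =  4 → E
  i= 6: F-N = 18 → S
  i= 7: M-B = 11 → L
  i= 8: W-S =  4 → E
  i= 9: W-E = 18 → S
  i=10: T-I = 11 → L
  i=11: V-R =  4 → E
  i=12: S-A = 18 → S
  i=13: Z-O = 11 → L
  i=14: X-T =  4 → E
  i=15: H-P = 18 → S
  shifts repeat with period 3: SLE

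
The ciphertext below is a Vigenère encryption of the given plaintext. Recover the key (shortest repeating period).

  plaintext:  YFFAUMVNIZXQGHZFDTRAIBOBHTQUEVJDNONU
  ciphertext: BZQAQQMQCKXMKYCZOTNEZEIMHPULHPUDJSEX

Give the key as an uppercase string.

  i= 0: B-Y =  3 → D
  i= 1: Z-F = 20 → U
  i= 2: Q-F = 11 → L
  i= 3: A-A =  0 → A
  i= 4: Q-U = 22 → W
  i= 5: Q-M =  4 → E
  i= 6: M-V = 17 → R
  i= 7: Q-N =  3 → D
  i= 8: C-I = 20 → U
  i= 9: K-Z = 11 → L
  i=10: X-X =  0 → A
  i=11: M-Q = 22 → W
  i=12: K-G =  4 → E
  i=13: Y-H = 17 → R
  i=14: C-Z =  3 → D
  i=15: Z-F = 20 → U
  i=16: O-D = 11 → L
  i=17: T-T =  0 → A
  i=18: N-R = 22 → W
  i=19: E-A =  4 → E
  i=20: Z-I = 17 → R
  i=21: E-B =  3 → D
  i=22: I-O = 20 → U
  i=23: M-B = 11 → L
  i=24: H-H =  0 → A
  i=25: P-T = 22 → W
  i=26: U-Q =  4 → E
  i=27: L-U = 17 → R
  i=28: H-E =  3 → D
  i=29: P-V = 20 → U
  i=30: U-J = 11 → L
  i=31: D-D =  0 → A
  i=32: J-N = 22 → W
  i=33: S-O =  4 → E
  i=34: E-N = 17 → R
  i=35: X-U =  3 → D
  shifts repeat with period 7: DULAWER

DULAWER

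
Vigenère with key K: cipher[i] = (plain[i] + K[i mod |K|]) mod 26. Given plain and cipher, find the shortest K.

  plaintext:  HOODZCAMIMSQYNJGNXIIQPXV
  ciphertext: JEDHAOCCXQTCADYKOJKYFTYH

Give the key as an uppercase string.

CQPEBM

  i= 0: J-H =  2 → C
  i= 1: E-O = 16 → Q
  i= 2: D-O = 15 → P
  i= 3: H-D =  4 → E
  i= 4: A-Z =  1 → B
  i= 5: O-C = 12 → M
  i= 6: C-A =  2 → C
  i= 7: C-M = 16 → Q
  i= 8: X-I = 15 → P
  i= 9: Q-M =  4 → E
  i=10: T-S =  1 → B
  i=11: C-Q = 12 → M
  i=12: A-Y =  2 → C
  i=13: D-N = 16 → Q
  i=14: Y-J = 15 → P
  i=15: K-G =  4 → E
  i=16: O-N =  1 → B
  i=17: J-X = 12 → M
  i=18: K-I =  2 → C
  i=19: Y-I = 16 → Q
  i=20: F-Q = 15 → P
  i=21: T-P =  4 → E
  i=22: Y-X =  1 → B
  i=23: H-V = 12 → M
  shifts repeat with period 6: CQPEBM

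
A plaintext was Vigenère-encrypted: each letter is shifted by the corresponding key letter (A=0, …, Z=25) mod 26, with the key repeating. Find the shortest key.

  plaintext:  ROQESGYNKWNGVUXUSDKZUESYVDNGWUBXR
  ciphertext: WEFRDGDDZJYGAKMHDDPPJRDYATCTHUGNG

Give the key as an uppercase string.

FQPNLA

  i= 0: W-R =  5 → F
  i= 1: E-O = 16 → Q
  i= 2: F-Q = 15 → P
  i= 3: R-E = 13 → N
  i= 4: D-S = 11 → L
  i= 5: G-G =  0 → A
  i= 6: D-Y =  5 → F
  i= 7: D-N = 16 → Q
  i= 8: Z-K = 15 → P
  i= 9: J-W = 13 → N
  i=10: Y-N = 11 → L
  i=11: G-G =  0 → A
  i=12: A-V =  5 → F
  i=13: K-U = 16 → Q
  i=14: M-X = 15 → P
  i=15: H-U = 13 → N
  i=16: D-S = 11 → L
  i=17: D-D =  0 → A
  i=18: P-K =  5 → F
  i=19: P-Z = 16 → Q
  i=20: J-U = 15 → P
  i=21: R-E = 13 → N
  i=22: D-S = 11 → L
  i=23: Y-Y =  0 → A
  i=24: A-V =  5 → F
  i=25: T-D = 16 → Q
  i=26: C-N = 15 → P
  i=27: T-G = 13 → N
  i=28: H-W = 11 → L
  i=29: U-U =  0 → A
  i=30: G-B =  5 → F
  i=31: N-X = 16 → Q
  i=32: G-R = 15 → P
  shifts repeat with period 6: FQPNLA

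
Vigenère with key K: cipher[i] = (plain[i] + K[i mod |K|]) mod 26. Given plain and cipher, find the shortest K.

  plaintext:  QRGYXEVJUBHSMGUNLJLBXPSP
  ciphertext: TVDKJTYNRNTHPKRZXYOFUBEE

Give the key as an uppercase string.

  i= 0: T-Q =  3 → D
  i= 1: V-R =  4 → E
  i= 2: D-G = 23 → X
  i= 3: K-Y = 12 → M
  i= 4: J-X = 12 → M
  i= 5: T-E = 15 → P
  i= 6: Y-V =  3 → D
  i= 7: N-J =  4 → E
  i= 8: R-U = 23 → X
  i= 9: N-B = 12 → M
  i=10: T-H = 12 → M
  i=11: H-S = 15 → P
  i=12: P-M =  3 → D
  i=13: K-G =  4 → E
  i=14: R-U = 23 → X
  i=15: Z-N = 12 → M
  i=16: X-L = 12 → M
  i=17: Y-J = 15 → P
  i=18: O-L =  3 → D
  i=19: F-B =  4 → E
  i=20: U-X = 23 → X
  i=21: B-P = 12 → M
  i=22: E-S = 12 → M
  i=23: E-P = 15 → P
  shifts repeat with period 6: DEXMMP

DEXMMP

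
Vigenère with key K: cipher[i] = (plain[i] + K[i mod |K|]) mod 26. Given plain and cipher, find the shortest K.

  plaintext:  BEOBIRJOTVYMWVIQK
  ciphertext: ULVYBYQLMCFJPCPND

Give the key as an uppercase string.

THHX

  i= 0: U-B = 19 → T
  i= 1: L-E =  7 → H
  i= 2: V-O =  7 → H
  i= 3: Y-B = 23 → X
  i= 4: B-I = 19 → T
  i= 5: Y-R =  7 → H
  i= 6: Q-J =  7 → H
  i= 7: L-O = 23 → X
  i= 8: M-T = 19 → T
  i= 9: C-V =  7 → H
  i=10: F-Y =  7 → H
  i=11: J-M = 23 → X
  i=12: P-W = 19 → T
  i=13: C-V =  7 → H
  i=14: P-I =  7 → H
  i=15: N-Q = 23 → X
  i=16: D-K = 19 → T
  shifts repeat with period 4: THHX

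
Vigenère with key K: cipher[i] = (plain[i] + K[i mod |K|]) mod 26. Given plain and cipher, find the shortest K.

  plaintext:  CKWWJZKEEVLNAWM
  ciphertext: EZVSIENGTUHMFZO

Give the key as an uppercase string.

CPZWZFD

  i= 0: E-C =  2 → C
  i= 1: Z-K = 15 → P
  i= 2: V-W = 25 → Z
  i= 3: S-W = 22 → W
  i= 4: I-J = 25 → Z
  i= 5: E-Z =  5 → F
  i= 6: N-K =  3 → D
  i= 7: G-E =  2 → C
  i= 8: T-E = 15 → P
  i= 9: U-V = 25 → Z
  i=10: H-L = 22 → W
  i=11: M-N = 25 → Z
  i=12: F-A =  5 → F
  i=13: Z-W =  3 → D
  i=14: O-M =  2 → C
  shifts repeat with period 7: CPZWZFD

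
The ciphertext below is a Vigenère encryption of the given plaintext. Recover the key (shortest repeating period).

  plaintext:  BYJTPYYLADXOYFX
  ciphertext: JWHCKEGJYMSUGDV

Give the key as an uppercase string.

IYYJVG

  i= 0: J-B =  8 → I
  i= 1: W-Y = 24 → Y
  i= 2: H-J = 24 → Y
  i= 3: C-T =  9 → J
  i= 4: K-P = 21 → V
  i= 5: E-Y =  6 → G
  i= 6: G-Y =  8 → I
  i= 7: J-L = 24 → Y
  i= 8: Y-A = 24 → Y
  i= 9: M-D =  9 → J
  i=10: S-X = 21 → V
  i=11: U-O =  6 → G
  i=12: G-Y =  8 → I
  i=13: D-F = 24 → Y
  i=14: V-X = 24 → Y
  shifts repeat with period 6: IYYJVG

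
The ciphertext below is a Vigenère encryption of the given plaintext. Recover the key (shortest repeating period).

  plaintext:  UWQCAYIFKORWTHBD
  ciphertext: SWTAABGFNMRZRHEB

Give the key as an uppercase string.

  i= 0: S-U = 24 → Y
  i= 1: W-W =  0 → A
  i= 2: T-Q =  3 → D
  i= 3: A-C = 24 → Y
  i= 4: A-A =  0 → A
  i= 5: B-Y =  3 → D
  i= 6: G-I = 24 → Y
  i= 7: F-F =  0 → A
  i= 8: N-K =  3 → D
  i= 9: M-O = 24 → Y
  i=10: R-R =  0 → A
  i=11: Z-W =  3 → D
  i=12: R-T = 24 → Y
  i=13: H-H =  0 → A
  i=14: E-B =  3 → D
  i=15: B-D = 24 → Y
  shifts repeat with period 3: YAD

YAD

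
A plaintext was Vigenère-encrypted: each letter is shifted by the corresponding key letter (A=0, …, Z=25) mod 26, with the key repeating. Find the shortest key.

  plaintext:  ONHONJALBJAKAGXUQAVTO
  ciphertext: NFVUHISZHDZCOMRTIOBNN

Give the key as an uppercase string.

ZSOGU

  i= 0: N-O = 25 → Z
  i= 1: F-N = 18 → S
  i= 2: V-H = 14 → O
  i= 3: U-O =  6 → G
  i= 4: H-N = 20 → U
  i= 5: I-J = 25 → Z
  i= 6: S-A = 18 → S
  i= 7: Z-L = 14 → O
  i= 8: H-B =  6 → G
  i= 9: D-J = 20 → U
  i=10: Z-A = 25 → Z
  i=11: C-K = 18 → S
  i=12: O-A = 14 → O
  i=13: M-G =  6 → G
  i=14: R-X = 20 → U
  i=15: T-U = 25 → Z
  i=16: I-Q = 18 → S
  i=17: O-A = 14 → O
  i=18: B-V =  6 → G
  i=19: N-T = 20 → U
  i=20: N-O = 25 → Z
  shifts repeat with period 5: ZSOGU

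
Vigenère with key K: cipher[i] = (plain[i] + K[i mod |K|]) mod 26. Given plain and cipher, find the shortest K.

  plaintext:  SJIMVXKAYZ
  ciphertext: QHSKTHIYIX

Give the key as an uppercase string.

YYK

  i= 0: Q-S = 24 → Y
  i= 1: H-J = 24 → Y
  i= 2: S-I = 10 → K
  i= 3: K-M = 24 → Y
  i= 4: T-V = 24 → Y
  i= 5: H-X = 10 → K
  i= 6: I-K = 24 → Y
  i= 7: Y-A = 24 → Y
  i= 8: I-Y = 10 → K
  i= 9: X-Z = 24 → Y
  shifts repeat with period 3: YYK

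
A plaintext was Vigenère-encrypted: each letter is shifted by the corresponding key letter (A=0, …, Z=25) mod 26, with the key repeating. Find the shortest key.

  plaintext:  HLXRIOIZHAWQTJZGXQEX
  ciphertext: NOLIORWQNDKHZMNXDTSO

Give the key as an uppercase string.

GDOR

  i= 0: N-H =  6 → G
  i= 1: O-L =  3 → D
  i= 2: L-X = 14 → O
  i= 3: I-R = 17 → R
  i= 4: O-I =  6 → G
  i= 5: R-O =  3 → D
  i= 6: W-I = 14 → O
  i= 7: Q-Z = 17 → R
  i= 8: N-H =  6 → G
  i= 9: D-A =  3 → D
  i=10: K-W = 14 → O
  i=11: H-Q = 17 → R
  i=12: Z-T =  6 → G
  i=13: M-J =  3 → D
  i=14: N-Z = 14 → O
  i=15: X-G = 17 → R
  i=16: D-X =  6 → G
  i=17: T-Q =  3 → D
  i=18: S-E = 14 → O
  i=19: O-X = 17 → R
  shifts repeat with period 4: GDOR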